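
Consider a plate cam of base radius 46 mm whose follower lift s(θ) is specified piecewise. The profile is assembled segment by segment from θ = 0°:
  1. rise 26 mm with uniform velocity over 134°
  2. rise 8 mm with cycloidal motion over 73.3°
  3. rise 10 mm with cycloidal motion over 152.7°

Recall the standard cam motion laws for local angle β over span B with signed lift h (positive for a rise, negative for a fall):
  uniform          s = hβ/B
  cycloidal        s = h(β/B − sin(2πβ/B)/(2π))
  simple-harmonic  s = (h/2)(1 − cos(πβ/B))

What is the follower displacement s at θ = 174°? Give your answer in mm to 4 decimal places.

seg 1 [0°–134°] uniform, h=26: full span → s += 26 → s = 26.0000
seg 2 [134°–207.3°] cycloidal, h=8: θ=174° here. β=40, B=73.3. 8·(0.5457 − sin(2π·0.5457)/(2π)) = 4.7262 → s = 30.7262

30.7262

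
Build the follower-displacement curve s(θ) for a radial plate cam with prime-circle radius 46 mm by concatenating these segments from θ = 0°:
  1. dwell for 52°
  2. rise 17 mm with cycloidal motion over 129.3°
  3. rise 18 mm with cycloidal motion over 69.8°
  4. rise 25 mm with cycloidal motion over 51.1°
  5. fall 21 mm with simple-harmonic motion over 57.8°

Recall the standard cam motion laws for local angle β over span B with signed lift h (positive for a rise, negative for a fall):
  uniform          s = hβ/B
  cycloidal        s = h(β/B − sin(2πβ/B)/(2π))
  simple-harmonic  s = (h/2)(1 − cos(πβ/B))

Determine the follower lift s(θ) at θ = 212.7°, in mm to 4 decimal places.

seg 1 [0°–52°] dwell: s stays 0.0000
seg 2 [52°–181.3°] cycloidal, h=17: full span → s += 17 → s = 17.0000
seg 3 [181.3°–251.1°] cycloidal, h=18: θ=212.7° here. β=31.4, B=69.8. 18·(0.4499 − sin(2π·0.4499)/(2π)) = 7.2097 → s = 24.2097

24.2097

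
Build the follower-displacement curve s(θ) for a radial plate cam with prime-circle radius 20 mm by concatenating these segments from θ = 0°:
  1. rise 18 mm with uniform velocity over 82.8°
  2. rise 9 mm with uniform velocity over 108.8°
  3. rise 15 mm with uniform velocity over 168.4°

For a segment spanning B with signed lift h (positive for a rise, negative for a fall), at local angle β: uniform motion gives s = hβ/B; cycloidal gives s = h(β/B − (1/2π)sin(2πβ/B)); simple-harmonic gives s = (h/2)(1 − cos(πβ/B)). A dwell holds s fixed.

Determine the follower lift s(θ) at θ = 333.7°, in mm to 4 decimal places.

seg 1 [0°–82.8°] uniform, h=18: full span → s += 18 → s = 18.0000
seg 2 [82.8°–191.6°] uniform, h=9: full span → s += 9 → s = 27.0000
seg 3 [191.6°–360°] uniform, h=15: θ=333.7° here. β=142.1, B=168.4. 15·142.1/168.4 = 12.6574 → s = 39.6574

39.6574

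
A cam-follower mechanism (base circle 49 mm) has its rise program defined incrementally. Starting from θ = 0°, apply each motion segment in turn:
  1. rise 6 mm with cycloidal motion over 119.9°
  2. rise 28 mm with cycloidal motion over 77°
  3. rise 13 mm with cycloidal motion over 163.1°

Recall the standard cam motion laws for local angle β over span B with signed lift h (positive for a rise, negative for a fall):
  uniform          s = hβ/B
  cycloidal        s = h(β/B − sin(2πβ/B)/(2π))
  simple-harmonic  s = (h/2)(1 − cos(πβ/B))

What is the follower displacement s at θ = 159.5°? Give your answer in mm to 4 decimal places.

seg 1 [0°–119.9°] cycloidal, h=6: full span → s += 6 → s = 6.0000
seg 2 [119.9°–196.9°] cycloidal, h=28: θ=159.5° here. β=39.6, B=77. 28·(0.5143 − sin(2π·0.5143)/(2π)) = 14.7995 → s = 20.7995

20.7995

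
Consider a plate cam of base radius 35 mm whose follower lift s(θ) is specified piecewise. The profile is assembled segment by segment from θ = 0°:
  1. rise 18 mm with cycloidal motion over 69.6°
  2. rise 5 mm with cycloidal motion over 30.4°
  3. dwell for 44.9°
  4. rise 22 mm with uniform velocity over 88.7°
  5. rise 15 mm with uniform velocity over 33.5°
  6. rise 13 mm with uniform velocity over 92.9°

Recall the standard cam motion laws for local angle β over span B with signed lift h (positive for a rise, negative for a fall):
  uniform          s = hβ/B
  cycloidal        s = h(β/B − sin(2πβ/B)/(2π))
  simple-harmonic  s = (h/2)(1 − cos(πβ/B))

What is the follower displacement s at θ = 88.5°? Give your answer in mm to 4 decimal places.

seg 1 [0°–69.6°] cycloidal, h=18: full span → s += 18 → s = 18.0000
seg 2 [69.6°–100°] cycloidal, h=5: θ=88.5° here. β=18.9, B=30.4. 5·(0.6217 − sin(2π·0.6217)/(2π)) = 3.6595 → s = 21.6595

21.6595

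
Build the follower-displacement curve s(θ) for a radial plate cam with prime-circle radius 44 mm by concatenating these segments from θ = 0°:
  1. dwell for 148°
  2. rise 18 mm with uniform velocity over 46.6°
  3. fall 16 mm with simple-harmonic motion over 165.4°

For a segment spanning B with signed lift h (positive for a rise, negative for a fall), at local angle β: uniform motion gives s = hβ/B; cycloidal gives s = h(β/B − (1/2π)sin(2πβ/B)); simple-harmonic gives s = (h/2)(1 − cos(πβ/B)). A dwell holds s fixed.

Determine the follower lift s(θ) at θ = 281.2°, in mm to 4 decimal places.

seg 1 [0°–148°] dwell: s stays 0.0000
seg 2 [148°–194.6°] uniform, h=18: full span → s += 18 → s = 18.0000
seg 3 [194.6°–360°] simple-harmonic, h=-16: θ=281.2° here. β=86.6, B=165.4. -16/2·(1 − cos(π·0.5236)) = -8.5921 → s = 9.4079

9.4079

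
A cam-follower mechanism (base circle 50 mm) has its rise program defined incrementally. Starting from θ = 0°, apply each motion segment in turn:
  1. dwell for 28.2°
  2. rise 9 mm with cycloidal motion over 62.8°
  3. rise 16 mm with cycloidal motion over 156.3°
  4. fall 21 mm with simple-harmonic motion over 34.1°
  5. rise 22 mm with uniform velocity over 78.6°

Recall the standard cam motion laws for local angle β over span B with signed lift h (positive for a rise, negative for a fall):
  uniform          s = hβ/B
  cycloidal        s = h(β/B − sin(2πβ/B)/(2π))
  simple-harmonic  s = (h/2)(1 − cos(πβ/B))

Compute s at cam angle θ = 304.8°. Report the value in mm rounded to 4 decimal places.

seg 1 [0°–28.2°] dwell: s stays 0.0000
seg 2 [28.2°–91°] cycloidal, h=9: full span → s += 9 → s = 9.0000
seg 3 [91°–247.3°] cycloidal, h=16: full span → s += 16 → s = 25.0000
seg 4 [247.3°–281.4°] simple-harmonic, h=-21: full span → s += -21 → s = 4.0000
seg 5 [281.4°–360°] uniform, h=22: θ=304.8° here. β=23.4, B=78.6. 22·23.4/78.6 = 6.5496 → s = 10.5496

10.5496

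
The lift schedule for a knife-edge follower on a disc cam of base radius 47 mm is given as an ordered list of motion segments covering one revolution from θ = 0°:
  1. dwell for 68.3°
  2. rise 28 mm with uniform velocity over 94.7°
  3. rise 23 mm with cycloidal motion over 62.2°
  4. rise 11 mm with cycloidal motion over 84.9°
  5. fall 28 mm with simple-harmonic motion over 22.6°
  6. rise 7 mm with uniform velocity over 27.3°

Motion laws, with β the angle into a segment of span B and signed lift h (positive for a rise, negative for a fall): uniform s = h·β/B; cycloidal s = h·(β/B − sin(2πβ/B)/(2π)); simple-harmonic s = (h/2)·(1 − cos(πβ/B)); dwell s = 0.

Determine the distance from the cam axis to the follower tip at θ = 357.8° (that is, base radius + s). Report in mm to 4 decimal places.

seg 1 [0°–68.3°] dwell: s stays 0.0000
seg 2 [68.3°–163°] uniform, h=28: full span → s += 28 → s = 28.0000
seg 3 [163°–225.2°] cycloidal, h=23: full span → s += 23 → s = 51.0000
seg 4 [225.2°–310.1°] cycloidal, h=11: full span → s += 11 → s = 62.0000
seg 5 [310.1°–332.7°] simple-harmonic, h=-28: full span → s += -28 → s = 34.0000
seg 6 [332.7°–360°] uniform, h=7: θ=357.8° here. β=25.1, B=27.3. 7·25.1/27.3 = 6.4359 → s = 40.4359
radial distance = base radius + s = 47 + 40.4359 = 87.4359

87.4359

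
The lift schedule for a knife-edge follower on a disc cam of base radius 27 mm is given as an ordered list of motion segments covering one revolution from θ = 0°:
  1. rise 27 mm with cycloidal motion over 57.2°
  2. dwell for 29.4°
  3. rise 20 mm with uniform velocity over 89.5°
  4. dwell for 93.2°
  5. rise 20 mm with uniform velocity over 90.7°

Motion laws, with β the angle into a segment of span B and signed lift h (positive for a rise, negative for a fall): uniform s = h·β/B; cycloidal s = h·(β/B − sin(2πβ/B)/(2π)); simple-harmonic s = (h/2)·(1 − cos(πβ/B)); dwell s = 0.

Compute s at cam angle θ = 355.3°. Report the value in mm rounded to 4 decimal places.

seg 1 [0°–57.2°] cycloidal, h=27: full span → s += 27 → s = 27.0000
seg 2 [57.2°–86.6°] dwell: s stays 27.0000
seg 3 [86.6°–176.1°] uniform, h=20: full span → s += 20 → s = 47.0000
seg 4 [176.1°–269.3°] dwell: s stays 47.0000
seg 5 [269.3°–360°] uniform, h=20: θ=355.3° here. β=86, B=90.7. 20·86/90.7 = 18.9636 → s = 65.9636

65.9636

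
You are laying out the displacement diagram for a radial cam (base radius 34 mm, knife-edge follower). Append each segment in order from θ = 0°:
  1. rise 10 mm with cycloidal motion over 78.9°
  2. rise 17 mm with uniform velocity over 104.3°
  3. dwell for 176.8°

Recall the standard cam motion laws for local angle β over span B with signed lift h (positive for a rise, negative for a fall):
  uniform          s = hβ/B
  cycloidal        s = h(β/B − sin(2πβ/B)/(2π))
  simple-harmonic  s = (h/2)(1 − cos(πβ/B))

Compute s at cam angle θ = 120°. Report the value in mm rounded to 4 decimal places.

seg 1 [0°–78.9°] cycloidal, h=10: full span → s += 10 → s = 10.0000
seg 2 [78.9°–183.2°] uniform, h=17: θ=120° here. β=41.1, B=104.3. 17·41.1/104.3 = 6.6989 → s = 16.6989

16.6989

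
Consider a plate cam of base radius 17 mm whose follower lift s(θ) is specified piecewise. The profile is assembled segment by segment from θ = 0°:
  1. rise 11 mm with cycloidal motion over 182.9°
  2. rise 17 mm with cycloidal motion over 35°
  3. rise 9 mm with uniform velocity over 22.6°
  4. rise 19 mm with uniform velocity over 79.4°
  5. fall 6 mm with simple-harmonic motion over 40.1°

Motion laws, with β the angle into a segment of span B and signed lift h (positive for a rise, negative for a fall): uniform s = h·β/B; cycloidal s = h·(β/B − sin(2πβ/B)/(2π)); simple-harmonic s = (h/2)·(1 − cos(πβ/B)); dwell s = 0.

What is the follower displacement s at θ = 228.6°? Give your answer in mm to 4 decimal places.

seg 1 [0°–182.9°] cycloidal, h=11: full span → s += 11 → s = 11.0000
seg 2 [182.9°–217.9°] cycloidal, h=17: full span → s += 17 → s = 28.0000
seg 3 [217.9°–240.5°] uniform, h=9: θ=228.6° here. β=10.7, B=22.6. 9·10.7/22.6 = 4.2611 → s = 32.2611

32.2611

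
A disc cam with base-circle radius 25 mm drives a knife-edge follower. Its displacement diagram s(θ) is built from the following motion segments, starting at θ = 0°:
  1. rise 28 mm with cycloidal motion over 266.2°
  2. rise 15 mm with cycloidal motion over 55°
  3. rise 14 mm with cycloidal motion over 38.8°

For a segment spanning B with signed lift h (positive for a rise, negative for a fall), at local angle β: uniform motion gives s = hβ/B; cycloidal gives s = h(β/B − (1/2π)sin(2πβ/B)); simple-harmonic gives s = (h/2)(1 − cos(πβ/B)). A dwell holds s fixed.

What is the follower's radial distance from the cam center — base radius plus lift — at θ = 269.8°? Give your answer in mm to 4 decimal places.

seg 1 [0°–266.2°] cycloidal, h=28: full span → s += 28 → s = 28.0000
seg 2 [266.2°–321.2°] cycloidal, h=15: θ=269.8° here. β=3.6, B=55. 15·(0.0655 − sin(2π·0.0655)/(2π)) = 0.0274 → s = 28.0274
radial distance = base radius + s = 25 + 28.0274 = 53.0274

53.0274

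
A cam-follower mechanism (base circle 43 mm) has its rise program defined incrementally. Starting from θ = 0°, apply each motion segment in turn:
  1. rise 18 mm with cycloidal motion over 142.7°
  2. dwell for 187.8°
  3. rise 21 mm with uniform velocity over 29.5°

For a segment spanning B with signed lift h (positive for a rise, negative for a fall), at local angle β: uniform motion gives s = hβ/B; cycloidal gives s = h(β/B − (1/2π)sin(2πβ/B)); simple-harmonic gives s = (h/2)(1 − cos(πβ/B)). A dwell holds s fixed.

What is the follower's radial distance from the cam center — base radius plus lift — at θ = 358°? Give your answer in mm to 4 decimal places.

seg 1 [0°–142.7°] cycloidal, h=18: full span → s += 18 → s = 18.0000
seg 2 [142.7°–330.5°] dwell: s stays 18.0000
seg 3 [330.5°–360°] uniform, h=21: θ=358° here. β=27.5, B=29.5. 21·27.5/29.5 = 19.5763 → s = 37.5763
radial distance = base radius + s = 43 + 37.5763 = 80.5763

80.5763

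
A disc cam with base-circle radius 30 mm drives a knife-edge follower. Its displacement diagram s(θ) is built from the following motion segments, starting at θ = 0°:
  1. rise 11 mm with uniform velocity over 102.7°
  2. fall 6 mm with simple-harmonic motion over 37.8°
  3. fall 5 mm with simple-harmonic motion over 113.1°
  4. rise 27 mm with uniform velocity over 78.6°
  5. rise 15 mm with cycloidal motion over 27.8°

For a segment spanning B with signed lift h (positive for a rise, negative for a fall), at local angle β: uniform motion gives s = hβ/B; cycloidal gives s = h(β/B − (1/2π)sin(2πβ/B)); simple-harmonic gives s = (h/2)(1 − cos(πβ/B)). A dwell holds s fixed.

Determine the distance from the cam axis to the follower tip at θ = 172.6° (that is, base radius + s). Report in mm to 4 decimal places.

seg 1 [0°–102.7°] uniform, h=11: full span → s += 11 → s = 11.0000
seg 2 [102.7°–140.5°] simple-harmonic, h=-6: full span → s += -6 → s = 5.0000
seg 3 [140.5°–253.6°] simple-harmonic, h=-5: θ=172.6° here. β=32.1, B=113.1. -5/2·(1 − cos(π·0.2838)) = -0.9297 → s = 4.0703
radial distance = base radius + s = 30 + 4.0703 = 34.0703

34.0703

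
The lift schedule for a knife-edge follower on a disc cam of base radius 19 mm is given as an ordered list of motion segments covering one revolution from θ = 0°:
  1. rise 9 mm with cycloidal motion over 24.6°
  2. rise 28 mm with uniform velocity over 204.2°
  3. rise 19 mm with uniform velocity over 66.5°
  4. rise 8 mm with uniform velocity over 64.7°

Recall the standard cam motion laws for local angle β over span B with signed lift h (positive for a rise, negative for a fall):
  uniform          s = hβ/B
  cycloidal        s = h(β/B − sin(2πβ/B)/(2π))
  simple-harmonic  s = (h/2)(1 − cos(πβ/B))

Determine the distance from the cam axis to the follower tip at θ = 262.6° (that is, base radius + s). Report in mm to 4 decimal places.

seg 1 [0°–24.6°] cycloidal, h=9: full span → s += 9 → s = 9.0000
seg 2 [24.6°–228.8°] uniform, h=28: full span → s += 28 → s = 37.0000
seg 3 [228.8°–295.3°] uniform, h=19: θ=262.6° here. β=33.8, B=66.5. 19·33.8/66.5 = 9.6571 → s = 46.6571
radial distance = base radius + s = 19 + 46.6571 = 65.6571

65.6571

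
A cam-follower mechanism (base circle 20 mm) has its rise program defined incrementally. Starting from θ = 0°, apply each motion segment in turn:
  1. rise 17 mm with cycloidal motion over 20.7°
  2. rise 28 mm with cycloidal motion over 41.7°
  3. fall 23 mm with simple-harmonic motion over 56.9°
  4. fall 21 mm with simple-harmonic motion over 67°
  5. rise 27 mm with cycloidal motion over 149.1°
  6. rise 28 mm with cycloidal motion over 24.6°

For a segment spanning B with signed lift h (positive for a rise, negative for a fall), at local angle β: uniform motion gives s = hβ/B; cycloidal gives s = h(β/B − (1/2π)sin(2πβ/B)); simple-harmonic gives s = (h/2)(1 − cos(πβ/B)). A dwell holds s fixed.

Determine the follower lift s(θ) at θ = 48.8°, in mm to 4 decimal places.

seg 1 [0°–20.7°] cycloidal, h=17: full span → s += 17 → s = 17.0000
seg 2 [20.7°–62.4°] cycloidal, h=28: θ=48.8° here. β=28.1, B=41.7. 28·(0.6739 − sin(2π·0.6739)/(2π)) = 22.8242 → s = 39.8242

39.8242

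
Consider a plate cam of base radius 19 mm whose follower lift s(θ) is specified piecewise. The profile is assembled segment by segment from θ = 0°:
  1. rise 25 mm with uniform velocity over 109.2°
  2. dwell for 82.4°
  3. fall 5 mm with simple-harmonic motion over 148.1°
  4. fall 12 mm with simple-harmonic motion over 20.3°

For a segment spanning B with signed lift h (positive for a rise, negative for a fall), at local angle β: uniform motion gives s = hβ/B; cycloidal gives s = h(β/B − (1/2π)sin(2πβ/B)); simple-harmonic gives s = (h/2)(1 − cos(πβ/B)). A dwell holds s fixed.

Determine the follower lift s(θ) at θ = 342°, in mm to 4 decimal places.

seg 1 [0°–109.2°] uniform, h=25: full span → s += 25 → s = 25.0000
seg 2 [109.2°–191.6°] dwell: s stays 25.0000
seg 3 [191.6°–339.7°] simple-harmonic, h=-5: full span → s += -5 → s = 20.0000
seg 4 [339.7°–360°] simple-harmonic, h=-12: θ=342° here. β=2.3, B=20.3. -12/2·(1 − cos(π·0.1133)) = -0.3761 → s = 19.6239

19.6239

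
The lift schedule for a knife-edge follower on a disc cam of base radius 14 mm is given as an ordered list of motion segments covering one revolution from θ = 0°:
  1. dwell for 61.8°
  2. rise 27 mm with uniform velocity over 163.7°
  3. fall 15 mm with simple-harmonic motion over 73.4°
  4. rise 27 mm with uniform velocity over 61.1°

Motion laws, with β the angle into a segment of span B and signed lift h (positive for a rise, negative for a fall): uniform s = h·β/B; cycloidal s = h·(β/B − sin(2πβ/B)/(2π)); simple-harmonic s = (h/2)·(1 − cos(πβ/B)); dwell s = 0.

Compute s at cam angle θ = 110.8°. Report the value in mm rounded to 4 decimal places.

seg 1 [0°–61.8°] dwell: s stays 0.0000
seg 2 [61.8°–225.5°] uniform, h=27: θ=110.8° here. β=49, B=163.7. 27·49/163.7 = 8.0819 → s = 8.0819

8.0819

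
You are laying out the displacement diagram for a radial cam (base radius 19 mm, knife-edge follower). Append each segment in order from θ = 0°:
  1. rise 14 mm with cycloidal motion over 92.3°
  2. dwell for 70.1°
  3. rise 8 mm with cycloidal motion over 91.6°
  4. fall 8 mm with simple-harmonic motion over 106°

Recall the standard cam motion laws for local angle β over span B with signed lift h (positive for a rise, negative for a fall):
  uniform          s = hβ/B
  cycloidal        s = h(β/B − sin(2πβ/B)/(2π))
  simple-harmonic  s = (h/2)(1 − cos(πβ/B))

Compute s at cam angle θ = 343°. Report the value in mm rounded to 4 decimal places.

seg 1 [0°–92.3°] cycloidal, h=14: full span → s += 14 → s = 14.0000
seg 2 [92.3°–162.4°] dwell: s stays 14.0000
seg 3 [162.4°–254°] cycloidal, h=8: full span → s += 8 → s = 22.0000
seg 4 [254°–360°] simple-harmonic, h=-8: θ=343° here. β=89, B=106. -8/2·(1 − cos(π·0.8396)) = -7.5029 → s = 14.4971

14.4971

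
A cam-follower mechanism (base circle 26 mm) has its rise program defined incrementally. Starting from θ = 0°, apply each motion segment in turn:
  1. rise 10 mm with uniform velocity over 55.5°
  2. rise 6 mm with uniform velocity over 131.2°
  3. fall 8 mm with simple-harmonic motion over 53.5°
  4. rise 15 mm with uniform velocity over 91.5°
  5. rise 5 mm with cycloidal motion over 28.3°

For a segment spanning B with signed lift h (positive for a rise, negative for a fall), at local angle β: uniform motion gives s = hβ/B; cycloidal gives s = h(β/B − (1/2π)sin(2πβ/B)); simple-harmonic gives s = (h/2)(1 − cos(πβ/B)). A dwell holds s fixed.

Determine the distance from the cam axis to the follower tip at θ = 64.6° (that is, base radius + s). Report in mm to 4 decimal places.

seg 1 [0°–55.5°] uniform, h=10: full span → s += 10 → s = 10.0000
seg 2 [55.5°–186.7°] uniform, h=6: θ=64.6° here. β=9.1, B=131.2. 6·9.1/131.2 = 0.4162 → s = 10.4162
radial distance = base radius + s = 26 + 10.4162 = 36.4162

36.4162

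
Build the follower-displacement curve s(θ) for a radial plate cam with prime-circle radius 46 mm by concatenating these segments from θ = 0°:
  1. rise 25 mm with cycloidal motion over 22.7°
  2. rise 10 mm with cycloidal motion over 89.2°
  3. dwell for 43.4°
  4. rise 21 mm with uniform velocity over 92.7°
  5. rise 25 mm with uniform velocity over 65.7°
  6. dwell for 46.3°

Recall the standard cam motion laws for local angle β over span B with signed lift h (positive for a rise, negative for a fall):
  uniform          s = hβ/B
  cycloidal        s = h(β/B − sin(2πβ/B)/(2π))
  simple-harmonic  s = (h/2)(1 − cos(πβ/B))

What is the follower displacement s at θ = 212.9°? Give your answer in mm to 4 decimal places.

seg 1 [0°–22.7°] cycloidal, h=25: full span → s += 25 → s = 25.0000
seg 2 [22.7°–111.9°] cycloidal, h=10: full span → s += 10 → s = 35.0000
seg 3 [111.9°–155.3°] dwell: s stays 35.0000
seg 4 [155.3°–248°] uniform, h=21: θ=212.9° here. β=57.6, B=92.7. 21·57.6/92.7 = 13.0485 → s = 48.0485

48.0485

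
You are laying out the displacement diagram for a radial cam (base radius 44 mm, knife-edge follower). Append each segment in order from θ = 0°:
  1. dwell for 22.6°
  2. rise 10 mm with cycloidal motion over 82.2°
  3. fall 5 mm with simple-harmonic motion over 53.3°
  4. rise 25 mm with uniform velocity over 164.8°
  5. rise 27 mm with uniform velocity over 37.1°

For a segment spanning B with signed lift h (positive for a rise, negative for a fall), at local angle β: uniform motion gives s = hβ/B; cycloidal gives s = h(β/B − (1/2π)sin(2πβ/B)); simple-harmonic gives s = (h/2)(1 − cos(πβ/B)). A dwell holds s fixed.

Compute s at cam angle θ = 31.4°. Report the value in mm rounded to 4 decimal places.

seg 1 [0°–22.6°] dwell: s stays 0.0000
seg 2 [22.6°–104.8°] cycloidal, h=10: θ=31.4° here. β=8.8, B=82.2. 10·(0.1071 − sin(2π·0.1071)/(2π)) = 0.0789 → s = 0.0789

0.0789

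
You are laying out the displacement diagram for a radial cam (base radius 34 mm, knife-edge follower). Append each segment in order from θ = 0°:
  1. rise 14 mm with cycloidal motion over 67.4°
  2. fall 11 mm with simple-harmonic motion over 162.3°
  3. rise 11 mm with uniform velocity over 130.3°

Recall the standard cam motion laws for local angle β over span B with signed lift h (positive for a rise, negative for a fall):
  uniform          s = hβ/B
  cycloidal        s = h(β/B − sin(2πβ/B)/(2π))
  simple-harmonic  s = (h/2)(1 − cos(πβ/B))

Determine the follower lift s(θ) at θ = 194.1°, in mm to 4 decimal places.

seg 1 [0°–67.4°] cycloidal, h=14: full span → s += 14 → s = 14.0000
seg 2 [67.4°–229.7°] simple-harmonic, h=-11: θ=194.1° here. β=126.7, B=162.3. -11/2·(1 − cos(π·0.7807)) = -9.7450 → s = 4.2550

4.2550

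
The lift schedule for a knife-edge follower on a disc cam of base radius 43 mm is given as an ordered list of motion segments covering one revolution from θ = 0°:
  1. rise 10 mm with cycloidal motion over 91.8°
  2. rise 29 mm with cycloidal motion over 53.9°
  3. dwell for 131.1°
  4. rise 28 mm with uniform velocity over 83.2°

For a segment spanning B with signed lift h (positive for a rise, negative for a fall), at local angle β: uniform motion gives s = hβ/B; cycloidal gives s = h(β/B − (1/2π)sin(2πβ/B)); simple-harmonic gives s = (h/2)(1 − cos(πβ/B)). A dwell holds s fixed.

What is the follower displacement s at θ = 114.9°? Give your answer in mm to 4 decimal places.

seg 1 [0°–91.8°] cycloidal, h=10: full span → s += 10 → s = 10.0000
seg 2 [91.8°–145.7°] cycloidal, h=29: θ=114.9° here. β=23.1, B=53.9. 29·(0.4286 − sin(2π·0.4286)/(2π)) = 10.4260 → s = 20.4260

20.4260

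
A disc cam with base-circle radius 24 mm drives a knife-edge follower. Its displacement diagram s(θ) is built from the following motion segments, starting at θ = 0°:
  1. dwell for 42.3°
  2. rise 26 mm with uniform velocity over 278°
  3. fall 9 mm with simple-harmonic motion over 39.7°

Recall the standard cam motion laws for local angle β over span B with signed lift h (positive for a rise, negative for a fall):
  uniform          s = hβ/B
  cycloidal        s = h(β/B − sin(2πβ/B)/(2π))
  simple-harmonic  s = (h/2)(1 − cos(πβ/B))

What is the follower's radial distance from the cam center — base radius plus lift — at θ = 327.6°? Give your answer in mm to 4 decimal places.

seg 1 [0°–42.3°] dwell: s stays 0.0000
seg 2 [42.3°–320.3°] uniform, h=26: full span → s += 26 → s = 26.0000
seg 3 [320.3°–360°] simple-harmonic, h=-9: θ=327.6° here. β=7.3, B=39.7. -9/2·(1 − cos(π·0.1839)) = -0.7302 → s = 25.2698
radial distance = base radius + s = 24 + 25.2698 = 49.2698

49.2698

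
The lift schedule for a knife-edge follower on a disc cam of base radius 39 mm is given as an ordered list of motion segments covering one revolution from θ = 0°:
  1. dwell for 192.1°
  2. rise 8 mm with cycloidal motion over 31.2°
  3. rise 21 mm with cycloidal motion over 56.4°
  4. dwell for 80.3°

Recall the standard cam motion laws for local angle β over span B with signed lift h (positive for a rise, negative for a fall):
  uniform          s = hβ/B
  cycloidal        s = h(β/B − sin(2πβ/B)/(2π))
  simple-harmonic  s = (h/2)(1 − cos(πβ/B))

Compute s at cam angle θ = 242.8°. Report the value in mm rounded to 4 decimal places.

seg 1 [0°–192.1°] dwell: s stays 0.0000
seg 2 [192.1°–223.3°] cycloidal, h=8: full span → s += 8 → s = 8.0000
seg 3 [223.3°–279.7°] cycloidal, h=21: θ=242.8° here. β=19.5, B=56.4. 21·(0.3457 − sin(2π·0.3457)/(2π)) = 4.5051 → s = 12.5051

12.5051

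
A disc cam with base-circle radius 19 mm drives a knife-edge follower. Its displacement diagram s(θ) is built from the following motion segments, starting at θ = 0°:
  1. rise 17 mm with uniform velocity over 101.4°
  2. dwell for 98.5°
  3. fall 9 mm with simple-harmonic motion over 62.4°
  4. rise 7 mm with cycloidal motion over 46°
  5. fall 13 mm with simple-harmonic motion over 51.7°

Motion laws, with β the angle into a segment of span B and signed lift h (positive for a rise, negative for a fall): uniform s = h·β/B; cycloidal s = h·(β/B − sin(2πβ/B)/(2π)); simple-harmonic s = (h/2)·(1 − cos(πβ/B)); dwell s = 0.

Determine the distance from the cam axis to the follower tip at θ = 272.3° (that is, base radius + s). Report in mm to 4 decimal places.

seg 1 [0°–101.4°] uniform, h=17: full span → s += 17 → s = 17.0000
seg 2 [101.4°–199.9°] dwell: s stays 17.0000
seg 3 [199.9°–262.3°] simple-harmonic, h=-9: full span → s += -9 → s = 8.0000
seg 4 [262.3°–308.3°] cycloidal, h=7: θ=272.3° here. β=10, B=46. 7·(0.2174 − sin(2π·0.2174)/(2π)) = 0.4310 → s = 8.4310
radial distance = base radius + s = 19 + 8.4310 = 27.4310

27.4310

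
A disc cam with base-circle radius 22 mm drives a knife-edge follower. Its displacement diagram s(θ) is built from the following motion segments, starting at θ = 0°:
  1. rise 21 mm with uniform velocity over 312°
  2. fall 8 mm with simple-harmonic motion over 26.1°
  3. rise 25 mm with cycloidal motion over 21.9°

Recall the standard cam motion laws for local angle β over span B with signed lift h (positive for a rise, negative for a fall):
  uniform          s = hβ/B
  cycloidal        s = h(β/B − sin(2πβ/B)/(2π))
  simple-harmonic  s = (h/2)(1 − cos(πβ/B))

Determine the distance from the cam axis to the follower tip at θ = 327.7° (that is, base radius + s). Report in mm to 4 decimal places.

seg 1 [0°–312°] uniform, h=21: full span → s += 21 → s = 21.0000
seg 2 [312°–338.1°] simple-harmonic, h=-8: θ=327.7° here. β=15.7, B=26.1. -8/2·(1 − cos(π·0.6015)) = -5.2544 → s = 15.7456
radial distance = base radius + s = 22 + 15.7456 = 37.7456

37.7456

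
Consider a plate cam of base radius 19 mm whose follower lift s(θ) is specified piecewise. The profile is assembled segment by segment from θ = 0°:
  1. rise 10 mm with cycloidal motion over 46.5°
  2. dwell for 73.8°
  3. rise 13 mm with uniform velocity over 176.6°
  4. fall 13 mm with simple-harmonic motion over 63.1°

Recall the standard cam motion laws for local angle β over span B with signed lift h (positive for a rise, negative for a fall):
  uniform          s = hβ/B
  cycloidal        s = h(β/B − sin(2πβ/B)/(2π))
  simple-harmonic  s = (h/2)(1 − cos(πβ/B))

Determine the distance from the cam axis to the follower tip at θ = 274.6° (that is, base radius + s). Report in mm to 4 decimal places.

seg 1 [0°–46.5°] cycloidal, h=10: full span → s += 10 → s = 10.0000
seg 2 [46.5°–120.3°] dwell: s stays 10.0000
seg 3 [120.3°–296.9°] uniform, h=13: θ=274.6° here. β=154.3, B=176.6. 13·154.3/176.6 = 11.3584 → s = 21.3584
radial distance = base radius + s = 19 + 21.3584 = 40.3584

40.3584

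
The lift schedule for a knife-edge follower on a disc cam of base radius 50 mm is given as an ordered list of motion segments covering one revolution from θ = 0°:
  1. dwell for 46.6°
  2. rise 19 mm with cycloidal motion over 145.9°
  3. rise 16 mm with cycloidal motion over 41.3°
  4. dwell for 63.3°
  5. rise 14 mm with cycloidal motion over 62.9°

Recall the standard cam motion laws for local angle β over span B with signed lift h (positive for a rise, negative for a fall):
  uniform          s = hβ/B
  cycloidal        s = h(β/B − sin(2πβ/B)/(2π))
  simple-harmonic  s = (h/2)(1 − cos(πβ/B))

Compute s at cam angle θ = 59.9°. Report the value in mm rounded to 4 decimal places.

seg 1 [0°–46.6°] dwell: s stays 0.0000
seg 2 [46.6°–192.5°] cycloidal, h=19: θ=59.9° here. β=13.3, B=145.9. 19·(0.0912 − sin(2π·0.0912)/(2π)) = 0.0932 → s = 0.0932

0.0932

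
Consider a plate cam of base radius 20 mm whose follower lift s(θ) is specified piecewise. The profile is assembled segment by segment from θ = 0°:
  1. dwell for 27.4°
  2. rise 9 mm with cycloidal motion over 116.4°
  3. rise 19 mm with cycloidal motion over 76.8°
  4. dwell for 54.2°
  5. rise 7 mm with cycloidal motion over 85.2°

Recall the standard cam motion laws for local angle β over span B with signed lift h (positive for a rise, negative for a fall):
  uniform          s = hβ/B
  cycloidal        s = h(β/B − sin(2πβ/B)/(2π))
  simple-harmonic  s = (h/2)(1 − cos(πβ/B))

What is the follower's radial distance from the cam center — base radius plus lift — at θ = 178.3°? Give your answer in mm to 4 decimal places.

seg 1 [0°–27.4°] dwell: s stays 0.0000
seg 2 [27.4°–143.8°] cycloidal, h=9: full span → s += 9 → s = 9.0000
seg 3 [143.8°–220.6°] cycloidal, h=19: θ=178.3° here. β=34.5, B=76.8. 19·(0.4492 − sin(2π·0.4492)/(2π)) = 7.5866 → s = 16.5866
radial distance = base radius + s = 20 + 16.5866 = 36.5866

36.5866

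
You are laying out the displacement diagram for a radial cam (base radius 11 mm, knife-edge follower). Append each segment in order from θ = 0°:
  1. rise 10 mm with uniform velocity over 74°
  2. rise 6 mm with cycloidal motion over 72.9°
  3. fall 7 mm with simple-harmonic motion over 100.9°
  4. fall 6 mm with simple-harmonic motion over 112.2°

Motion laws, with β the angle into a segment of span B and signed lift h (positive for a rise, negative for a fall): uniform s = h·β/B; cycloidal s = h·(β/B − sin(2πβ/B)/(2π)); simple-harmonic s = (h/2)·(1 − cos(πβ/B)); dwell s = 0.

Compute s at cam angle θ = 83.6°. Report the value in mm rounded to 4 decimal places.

seg 1 [0°–74°] uniform, h=10: full span → s += 10 → s = 10.0000
seg 2 [74°–146.9°] cycloidal, h=6: θ=83.6° here. β=9.6, B=72.9. 6·(0.1317 − sin(2π·0.1317)/(2π)) = 0.0871 → s = 10.0871

10.0871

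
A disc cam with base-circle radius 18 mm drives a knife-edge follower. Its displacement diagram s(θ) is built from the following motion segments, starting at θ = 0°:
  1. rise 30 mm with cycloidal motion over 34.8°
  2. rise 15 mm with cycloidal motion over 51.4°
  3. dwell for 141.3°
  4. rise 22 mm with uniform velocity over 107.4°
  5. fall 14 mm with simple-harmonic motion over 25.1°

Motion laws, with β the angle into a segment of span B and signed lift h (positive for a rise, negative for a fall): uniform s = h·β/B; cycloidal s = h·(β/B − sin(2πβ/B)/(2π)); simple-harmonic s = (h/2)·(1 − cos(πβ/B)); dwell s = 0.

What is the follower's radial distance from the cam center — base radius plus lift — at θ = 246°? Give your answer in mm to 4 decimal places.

seg 1 [0°–34.8°] cycloidal, h=30: full span → s += 30 → s = 30.0000
seg 2 [34.8°–86.2°] cycloidal, h=15: full span → s += 15 → s = 45.0000
seg 3 [86.2°–227.5°] dwell: s stays 45.0000
seg 4 [227.5°–334.9°] uniform, h=22: θ=246° here. β=18.5, B=107.4. 22·18.5/107.4 = 3.7896 → s = 48.7896
radial distance = base radius + s = 18 + 48.7896 = 66.7896

66.7896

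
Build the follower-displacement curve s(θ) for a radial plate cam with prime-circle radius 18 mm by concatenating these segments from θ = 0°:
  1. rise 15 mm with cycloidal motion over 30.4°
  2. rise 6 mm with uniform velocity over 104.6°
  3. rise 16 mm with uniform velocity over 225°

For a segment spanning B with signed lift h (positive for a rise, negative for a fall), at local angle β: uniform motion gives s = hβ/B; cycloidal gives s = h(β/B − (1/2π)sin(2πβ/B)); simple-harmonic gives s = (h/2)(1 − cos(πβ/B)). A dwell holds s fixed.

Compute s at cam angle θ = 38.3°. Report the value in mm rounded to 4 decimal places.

seg 1 [0°–30.4°] cycloidal, h=15: full span → s += 15 → s = 15.0000
seg 2 [30.4°–135°] uniform, h=6: θ=38.3° here. β=7.9, B=104.6. 6·7.9/104.6 = 0.4532 → s = 15.4532

15.4532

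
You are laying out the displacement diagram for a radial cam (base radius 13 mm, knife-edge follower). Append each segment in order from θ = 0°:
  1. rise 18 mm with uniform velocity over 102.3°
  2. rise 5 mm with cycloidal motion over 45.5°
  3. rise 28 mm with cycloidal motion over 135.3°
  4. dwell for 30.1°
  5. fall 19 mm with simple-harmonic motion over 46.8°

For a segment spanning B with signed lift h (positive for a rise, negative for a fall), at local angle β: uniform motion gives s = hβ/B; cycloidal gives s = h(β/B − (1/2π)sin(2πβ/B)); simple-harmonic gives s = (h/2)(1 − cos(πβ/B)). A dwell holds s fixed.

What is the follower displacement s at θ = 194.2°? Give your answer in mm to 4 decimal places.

seg 1 [0°–102.3°] uniform, h=18: full span → s += 18 → s = 18.0000
seg 2 [102.3°–147.8°] cycloidal, h=5: full span → s += 5 → s = 23.0000
seg 3 [147.8°–283.1°] cycloidal, h=28: θ=194.2° here. β=46.4, B=135.3. 28·(0.3429 − sin(2π·0.3429)/(2π)) = 5.8845 → s = 28.8845

28.8845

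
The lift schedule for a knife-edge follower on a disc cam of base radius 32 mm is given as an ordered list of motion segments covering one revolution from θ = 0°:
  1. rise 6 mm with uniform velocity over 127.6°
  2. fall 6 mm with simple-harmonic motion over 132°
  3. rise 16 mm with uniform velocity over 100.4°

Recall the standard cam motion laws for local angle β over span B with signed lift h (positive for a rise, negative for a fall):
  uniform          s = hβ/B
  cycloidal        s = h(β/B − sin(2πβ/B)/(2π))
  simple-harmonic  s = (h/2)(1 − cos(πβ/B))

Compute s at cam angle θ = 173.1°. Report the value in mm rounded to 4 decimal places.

seg 1 [0°–127.6°] uniform, h=6: full span → s += 6 → s = 6.0000
seg 2 [127.6°–259.6°] simple-harmonic, h=-6: θ=173.1° here. β=45.5, B=132. -6/2·(1 − cos(π·0.3447)) = -1.5937 → s = 4.4063

4.4063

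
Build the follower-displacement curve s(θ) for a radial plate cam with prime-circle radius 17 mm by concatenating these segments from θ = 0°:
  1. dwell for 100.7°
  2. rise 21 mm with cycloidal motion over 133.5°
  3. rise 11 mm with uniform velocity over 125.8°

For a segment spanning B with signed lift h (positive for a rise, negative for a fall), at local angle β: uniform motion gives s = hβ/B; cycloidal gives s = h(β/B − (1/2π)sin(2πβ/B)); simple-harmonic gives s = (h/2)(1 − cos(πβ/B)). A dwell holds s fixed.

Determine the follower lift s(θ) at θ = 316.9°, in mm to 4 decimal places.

seg 1 [0°–100.7°] dwell: s stays 0.0000
seg 2 [100.7°–234.2°] cycloidal, h=21: full span → s += 21 → s = 21.0000
seg 3 [234.2°–360°] uniform, h=11: θ=316.9° here. β=82.7, B=125.8. 11·82.7/125.8 = 7.2313 → s = 28.2313

28.2313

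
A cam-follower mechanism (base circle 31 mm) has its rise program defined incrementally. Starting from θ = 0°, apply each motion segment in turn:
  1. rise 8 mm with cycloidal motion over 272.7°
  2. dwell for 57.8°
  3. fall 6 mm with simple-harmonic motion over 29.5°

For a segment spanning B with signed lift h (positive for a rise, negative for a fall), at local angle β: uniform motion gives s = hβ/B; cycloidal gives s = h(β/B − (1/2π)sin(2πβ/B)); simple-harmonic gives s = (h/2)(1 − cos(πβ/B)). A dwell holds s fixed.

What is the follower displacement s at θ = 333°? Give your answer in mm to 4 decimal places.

seg 1 [0°–272.7°] cycloidal, h=8: full span → s += 8 → s = 8.0000
seg 2 [272.7°–330.5°] dwell: s stays 8.0000
seg 3 [330.5°–360°] simple-harmonic, h=-6: θ=333° here. β=2.5, B=29.5. -6/2·(1 − cos(π·0.0847)) = -0.1057 → s = 7.8943

7.8943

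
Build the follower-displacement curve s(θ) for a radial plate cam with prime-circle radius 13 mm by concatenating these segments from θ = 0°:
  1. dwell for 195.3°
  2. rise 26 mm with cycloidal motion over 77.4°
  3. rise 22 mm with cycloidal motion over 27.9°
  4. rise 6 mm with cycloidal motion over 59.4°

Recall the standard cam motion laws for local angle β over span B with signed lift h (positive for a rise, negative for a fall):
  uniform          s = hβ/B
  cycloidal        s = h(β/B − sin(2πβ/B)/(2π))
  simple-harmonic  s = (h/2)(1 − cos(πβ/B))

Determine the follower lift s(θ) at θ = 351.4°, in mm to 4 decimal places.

seg 1 [0°–195.3°] dwell: s stays 0.0000
seg 2 [195.3°–272.7°] cycloidal, h=26: full span → s += 26 → s = 26.0000
seg 3 [272.7°–300.6°] cycloidal, h=22: full span → s += 22 → s = 48.0000
seg 4 [300.6°–360°] cycloidal, h=6: θ=351.4° here. β=50.8, B=59.4. 6·(0.8552 − sin(2π·0.8552)/(2π)) = 5.8851 → s = 53.8851

53.8851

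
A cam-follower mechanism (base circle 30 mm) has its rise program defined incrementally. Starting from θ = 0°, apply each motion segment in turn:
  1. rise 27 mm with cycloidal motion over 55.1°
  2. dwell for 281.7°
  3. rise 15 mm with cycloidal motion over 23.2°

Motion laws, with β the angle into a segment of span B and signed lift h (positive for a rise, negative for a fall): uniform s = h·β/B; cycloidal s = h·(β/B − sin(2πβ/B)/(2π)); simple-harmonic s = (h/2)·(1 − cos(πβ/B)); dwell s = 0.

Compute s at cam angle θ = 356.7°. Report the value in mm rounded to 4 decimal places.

seg 1 [0°–55.1°] cycloidal, h=27: full span → s += 27 → s = 27.0000
seg 2 [55.1°–336.8°] dwell: s stays 27.0000
seg 3 [336.8°–360°] cycloidal, h=15: θ=356.7° here. β=19.9, B=23.2. 15·(0.8578 − sin(2π·0.8578)/(2π)) = 14.7271 → s = 41.7271

41.7271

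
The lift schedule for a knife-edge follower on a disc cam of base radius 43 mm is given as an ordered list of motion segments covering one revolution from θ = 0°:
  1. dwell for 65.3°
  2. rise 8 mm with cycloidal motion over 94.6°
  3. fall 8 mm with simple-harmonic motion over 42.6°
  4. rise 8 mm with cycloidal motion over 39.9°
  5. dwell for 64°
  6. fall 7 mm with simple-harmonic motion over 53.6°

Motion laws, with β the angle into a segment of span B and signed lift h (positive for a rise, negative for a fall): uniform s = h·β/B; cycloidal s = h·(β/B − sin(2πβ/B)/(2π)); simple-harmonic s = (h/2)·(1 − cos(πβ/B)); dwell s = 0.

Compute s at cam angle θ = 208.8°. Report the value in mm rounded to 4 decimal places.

seg 1 [0°–65.3°] dwell: s stays 0.0000
seg 2 [65.3°–159.9°] cycloidal, h=8: full span → s += 8 → s = 8.0000
seg 3 [159.9°–202.5°] simple-harmonic, h=-8: full span → s += -8 → s = 0.0000
seg 4 [202.5°–242.4°] cycloidal, h=8: θ=208.8° here. β=6.3, B=39.9. 8·(0.1579 − sin(2π·0.1579)/(2π)) = 0.1972 → s = 0.1972

0.1972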